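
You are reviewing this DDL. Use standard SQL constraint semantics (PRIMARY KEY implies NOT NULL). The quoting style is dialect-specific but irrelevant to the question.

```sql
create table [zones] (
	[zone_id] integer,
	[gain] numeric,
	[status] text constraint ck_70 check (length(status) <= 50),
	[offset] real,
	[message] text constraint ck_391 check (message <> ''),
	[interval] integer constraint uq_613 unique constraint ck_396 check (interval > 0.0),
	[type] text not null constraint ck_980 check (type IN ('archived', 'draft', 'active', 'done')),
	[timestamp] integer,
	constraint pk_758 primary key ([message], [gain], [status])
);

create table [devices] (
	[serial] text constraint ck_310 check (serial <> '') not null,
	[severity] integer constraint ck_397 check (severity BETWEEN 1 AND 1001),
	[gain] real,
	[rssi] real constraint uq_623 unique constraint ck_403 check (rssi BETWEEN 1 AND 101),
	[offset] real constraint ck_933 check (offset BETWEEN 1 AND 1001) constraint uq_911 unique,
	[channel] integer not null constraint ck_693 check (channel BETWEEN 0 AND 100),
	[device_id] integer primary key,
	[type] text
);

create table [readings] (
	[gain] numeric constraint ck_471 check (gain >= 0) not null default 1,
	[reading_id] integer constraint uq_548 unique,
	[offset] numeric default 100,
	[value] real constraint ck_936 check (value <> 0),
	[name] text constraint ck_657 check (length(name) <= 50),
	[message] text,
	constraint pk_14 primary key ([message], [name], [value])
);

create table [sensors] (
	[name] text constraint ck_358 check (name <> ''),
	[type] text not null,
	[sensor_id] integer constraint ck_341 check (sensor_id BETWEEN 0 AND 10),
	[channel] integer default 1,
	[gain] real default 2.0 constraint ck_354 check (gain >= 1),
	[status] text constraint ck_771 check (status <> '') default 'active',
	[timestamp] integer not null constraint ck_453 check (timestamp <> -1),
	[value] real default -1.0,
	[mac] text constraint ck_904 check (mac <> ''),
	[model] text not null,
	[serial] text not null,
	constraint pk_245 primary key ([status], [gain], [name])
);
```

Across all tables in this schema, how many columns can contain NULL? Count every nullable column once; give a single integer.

zones: 4 nullable (zone_id, offset, interval, timestamp — PK (message, gain, status) and explicit NOT NULL columns excluded).
devices: 5 nullable (severity, gain, rssi, offset, type — PK (device_id) and explicit NOT NULL columns excluded).
readings: 2 nullable (reading_id, offset — PK (message, name, value) and explicit NOT NULL columns excluded).
sensors: 4 nullable (sensor_id, channel, value, mac — PK (status, gain, name) and explicit NOT NULL columns excluded).
Total: 4 + 5 + 2 + 4 = 15.

15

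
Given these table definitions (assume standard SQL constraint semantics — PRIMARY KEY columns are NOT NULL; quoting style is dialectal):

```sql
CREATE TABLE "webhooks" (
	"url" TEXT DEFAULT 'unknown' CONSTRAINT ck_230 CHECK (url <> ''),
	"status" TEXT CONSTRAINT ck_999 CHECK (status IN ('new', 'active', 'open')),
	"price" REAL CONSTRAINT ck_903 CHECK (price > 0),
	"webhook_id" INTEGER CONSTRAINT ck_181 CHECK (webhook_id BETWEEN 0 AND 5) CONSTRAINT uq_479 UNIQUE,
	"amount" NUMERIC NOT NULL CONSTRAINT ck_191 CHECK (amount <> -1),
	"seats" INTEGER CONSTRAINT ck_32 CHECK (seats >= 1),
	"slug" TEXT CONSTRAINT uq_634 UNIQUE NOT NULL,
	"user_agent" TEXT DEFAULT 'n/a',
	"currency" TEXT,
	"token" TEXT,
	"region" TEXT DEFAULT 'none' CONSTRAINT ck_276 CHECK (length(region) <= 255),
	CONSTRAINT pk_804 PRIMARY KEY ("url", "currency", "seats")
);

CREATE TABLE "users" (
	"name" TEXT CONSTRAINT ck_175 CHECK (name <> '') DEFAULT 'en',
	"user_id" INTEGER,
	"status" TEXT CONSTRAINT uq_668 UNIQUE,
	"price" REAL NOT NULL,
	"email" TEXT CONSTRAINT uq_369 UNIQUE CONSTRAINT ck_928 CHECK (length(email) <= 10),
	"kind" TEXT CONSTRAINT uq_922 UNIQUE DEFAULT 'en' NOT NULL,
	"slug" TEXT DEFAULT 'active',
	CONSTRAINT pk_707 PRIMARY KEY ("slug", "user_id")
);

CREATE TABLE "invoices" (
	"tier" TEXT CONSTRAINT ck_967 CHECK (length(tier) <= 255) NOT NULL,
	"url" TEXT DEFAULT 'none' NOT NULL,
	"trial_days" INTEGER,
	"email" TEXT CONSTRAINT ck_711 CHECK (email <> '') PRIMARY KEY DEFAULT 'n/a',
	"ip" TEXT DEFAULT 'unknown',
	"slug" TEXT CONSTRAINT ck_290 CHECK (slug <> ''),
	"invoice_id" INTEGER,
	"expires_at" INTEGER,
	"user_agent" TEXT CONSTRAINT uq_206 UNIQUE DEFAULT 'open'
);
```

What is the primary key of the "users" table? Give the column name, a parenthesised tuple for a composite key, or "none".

A table-level PRIMARY KEY clause names 2 columns: slug, user_id.
This is a composite key — the combination is unique, not each column individually.

(slug, user_id)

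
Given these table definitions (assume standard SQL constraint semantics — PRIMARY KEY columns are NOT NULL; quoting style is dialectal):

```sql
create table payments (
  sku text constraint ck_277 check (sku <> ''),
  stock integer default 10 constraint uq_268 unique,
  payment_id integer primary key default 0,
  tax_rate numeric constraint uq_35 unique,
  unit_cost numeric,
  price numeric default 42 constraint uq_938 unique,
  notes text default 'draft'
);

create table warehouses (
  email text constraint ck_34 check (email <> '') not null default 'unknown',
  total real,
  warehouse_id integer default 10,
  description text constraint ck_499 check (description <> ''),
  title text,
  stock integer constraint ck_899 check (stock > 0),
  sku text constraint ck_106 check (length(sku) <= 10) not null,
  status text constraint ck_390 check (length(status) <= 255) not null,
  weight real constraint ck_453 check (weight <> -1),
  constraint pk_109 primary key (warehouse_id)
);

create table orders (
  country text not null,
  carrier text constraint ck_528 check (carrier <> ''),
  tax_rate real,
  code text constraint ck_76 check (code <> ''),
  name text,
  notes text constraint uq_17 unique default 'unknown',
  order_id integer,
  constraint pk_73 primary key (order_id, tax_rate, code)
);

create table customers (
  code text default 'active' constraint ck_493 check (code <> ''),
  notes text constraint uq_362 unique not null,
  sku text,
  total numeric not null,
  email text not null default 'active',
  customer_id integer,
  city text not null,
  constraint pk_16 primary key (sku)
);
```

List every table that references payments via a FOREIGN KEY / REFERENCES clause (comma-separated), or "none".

No REFERENCES clause anywhere in the schema names payments.

none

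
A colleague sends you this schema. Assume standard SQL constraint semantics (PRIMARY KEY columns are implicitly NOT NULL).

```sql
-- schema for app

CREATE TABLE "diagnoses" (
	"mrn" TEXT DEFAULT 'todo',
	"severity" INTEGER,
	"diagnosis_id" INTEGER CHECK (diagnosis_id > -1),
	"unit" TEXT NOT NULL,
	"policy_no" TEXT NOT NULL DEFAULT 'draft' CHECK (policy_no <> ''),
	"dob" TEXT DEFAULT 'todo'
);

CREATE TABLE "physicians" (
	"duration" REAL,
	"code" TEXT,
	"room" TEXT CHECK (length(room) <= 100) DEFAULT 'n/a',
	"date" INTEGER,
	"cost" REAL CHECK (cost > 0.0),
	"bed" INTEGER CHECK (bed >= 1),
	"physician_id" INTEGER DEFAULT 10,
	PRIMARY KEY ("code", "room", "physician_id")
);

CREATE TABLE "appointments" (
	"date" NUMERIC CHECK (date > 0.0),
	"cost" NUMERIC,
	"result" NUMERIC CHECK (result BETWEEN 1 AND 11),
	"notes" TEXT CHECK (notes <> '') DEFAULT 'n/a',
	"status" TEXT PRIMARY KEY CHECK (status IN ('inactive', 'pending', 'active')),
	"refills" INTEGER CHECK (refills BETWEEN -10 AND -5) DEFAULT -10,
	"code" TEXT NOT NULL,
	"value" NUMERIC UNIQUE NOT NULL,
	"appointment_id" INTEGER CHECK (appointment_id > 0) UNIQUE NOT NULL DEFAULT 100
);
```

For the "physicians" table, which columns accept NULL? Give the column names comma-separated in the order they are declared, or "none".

duration, date, cost, bed

- duration: no NOT NULL constraint applies → nullable.
- code: part of the PRIMARY KEY, which implies NOT NULL → not nullable.
- room: part of the PRIMARY KEY, which implies NOT NULL → not nullable.
- date: no NOT NULL constraint applies → nullable.
- cost: CHECK does not forbid NULL (a CHECK constraint passes when its expression is NULL) → nullable.
- bed: CHECK does not forbid NULL (a CHECK constraint passes when its expression is NULL) → nullable.
- physician_id: part of the PRIMARY KEY, which implies NOT NULL → not nullable.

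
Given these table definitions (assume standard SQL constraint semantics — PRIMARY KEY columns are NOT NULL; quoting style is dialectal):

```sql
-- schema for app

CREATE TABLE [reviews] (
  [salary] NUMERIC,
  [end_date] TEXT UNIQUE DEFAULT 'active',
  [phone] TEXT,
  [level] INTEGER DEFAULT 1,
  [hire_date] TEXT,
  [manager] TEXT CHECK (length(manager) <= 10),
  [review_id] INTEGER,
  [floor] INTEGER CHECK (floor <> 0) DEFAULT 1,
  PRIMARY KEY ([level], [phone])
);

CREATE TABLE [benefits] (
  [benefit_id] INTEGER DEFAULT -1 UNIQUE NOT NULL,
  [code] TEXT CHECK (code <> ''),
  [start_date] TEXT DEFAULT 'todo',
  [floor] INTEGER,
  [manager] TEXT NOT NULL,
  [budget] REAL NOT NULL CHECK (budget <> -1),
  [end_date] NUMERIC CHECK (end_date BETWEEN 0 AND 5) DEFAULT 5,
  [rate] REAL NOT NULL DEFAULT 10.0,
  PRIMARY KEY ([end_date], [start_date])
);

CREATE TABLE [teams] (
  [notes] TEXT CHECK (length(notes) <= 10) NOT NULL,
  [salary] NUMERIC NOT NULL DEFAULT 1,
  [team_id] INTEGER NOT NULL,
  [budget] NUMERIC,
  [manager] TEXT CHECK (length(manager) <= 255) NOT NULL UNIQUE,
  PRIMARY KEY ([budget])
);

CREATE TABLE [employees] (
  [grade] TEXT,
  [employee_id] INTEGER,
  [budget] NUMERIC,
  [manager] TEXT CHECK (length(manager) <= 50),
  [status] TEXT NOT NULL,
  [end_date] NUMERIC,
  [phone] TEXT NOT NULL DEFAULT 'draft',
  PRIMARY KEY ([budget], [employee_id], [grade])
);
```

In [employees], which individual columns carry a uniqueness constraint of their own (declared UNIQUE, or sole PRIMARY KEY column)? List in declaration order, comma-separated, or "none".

none

- grade: part of a composite PRIMARY KEY — only the tuple is unique, not this column on its own.
- employee_id: part of a composite PRIMARY KEY — only the tuple is unique, not this column on its own.
- budget: part of a composite PRIMARY KEY — only the tuple is unique, not this column on its own.
- manager: no UNIQUE or single-column PK constraint.
- status: no UNIQUE or single-column PK constraint.
- end_date: no UNIQUE or single-column PK constraint.
- phone: no UNIQUE or single-column PK constraint.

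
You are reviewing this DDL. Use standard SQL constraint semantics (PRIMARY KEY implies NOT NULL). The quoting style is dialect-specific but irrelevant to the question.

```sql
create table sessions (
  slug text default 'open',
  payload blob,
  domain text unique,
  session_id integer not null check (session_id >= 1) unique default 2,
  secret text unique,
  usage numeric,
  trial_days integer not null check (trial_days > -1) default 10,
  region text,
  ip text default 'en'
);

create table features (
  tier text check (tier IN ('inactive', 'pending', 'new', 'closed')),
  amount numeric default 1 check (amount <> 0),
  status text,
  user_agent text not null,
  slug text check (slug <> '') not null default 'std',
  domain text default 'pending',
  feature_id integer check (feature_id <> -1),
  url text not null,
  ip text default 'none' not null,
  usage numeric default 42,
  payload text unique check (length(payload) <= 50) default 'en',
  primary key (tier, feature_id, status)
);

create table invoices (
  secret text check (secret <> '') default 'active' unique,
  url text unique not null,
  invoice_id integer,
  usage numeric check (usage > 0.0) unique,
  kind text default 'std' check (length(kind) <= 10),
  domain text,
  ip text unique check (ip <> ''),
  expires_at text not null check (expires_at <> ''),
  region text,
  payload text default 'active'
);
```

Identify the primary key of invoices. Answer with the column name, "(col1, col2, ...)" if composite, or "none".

No column is declared PRIMARY KEY inline, and there is no table-level PRIMARY KEY clause in invoices.

none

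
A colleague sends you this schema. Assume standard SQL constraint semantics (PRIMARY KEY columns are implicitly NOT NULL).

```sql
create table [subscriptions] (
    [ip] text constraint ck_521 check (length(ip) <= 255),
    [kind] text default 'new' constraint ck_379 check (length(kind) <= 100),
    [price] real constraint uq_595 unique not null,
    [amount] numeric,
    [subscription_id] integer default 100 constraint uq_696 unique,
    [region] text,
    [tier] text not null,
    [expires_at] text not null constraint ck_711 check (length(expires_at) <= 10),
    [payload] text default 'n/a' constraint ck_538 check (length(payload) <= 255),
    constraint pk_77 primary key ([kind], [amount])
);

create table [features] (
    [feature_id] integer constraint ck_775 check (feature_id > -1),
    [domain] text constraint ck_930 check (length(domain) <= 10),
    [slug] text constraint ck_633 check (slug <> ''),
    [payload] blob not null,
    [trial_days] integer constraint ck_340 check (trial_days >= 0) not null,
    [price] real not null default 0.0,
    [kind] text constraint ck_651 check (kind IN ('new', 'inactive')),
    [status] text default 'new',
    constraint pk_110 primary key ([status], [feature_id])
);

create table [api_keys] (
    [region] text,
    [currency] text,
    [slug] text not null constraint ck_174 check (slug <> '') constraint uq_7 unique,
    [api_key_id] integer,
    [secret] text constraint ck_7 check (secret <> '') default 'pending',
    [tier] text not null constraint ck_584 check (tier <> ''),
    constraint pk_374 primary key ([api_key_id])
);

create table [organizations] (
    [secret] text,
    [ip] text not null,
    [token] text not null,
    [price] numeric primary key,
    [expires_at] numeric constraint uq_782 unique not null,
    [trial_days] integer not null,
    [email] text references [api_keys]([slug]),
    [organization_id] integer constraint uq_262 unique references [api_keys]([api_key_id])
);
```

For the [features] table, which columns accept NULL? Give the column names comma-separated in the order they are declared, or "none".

domain, slug, kind

- feature_id: part of the PRIMARY KEY, which implies NOT NULL → not nullable.
- domain: CHECK does not forbid NULL (a CHECK constraint passes when its expression is NULL) → nullable.
- slug: CHECK does not forbid NULL (a CHECK constraint passes when its expression is NULL) → nullable.
- payload: declared NOT NULL → not nullable.
- trial_days: declared NOT NULL → not nullable.
- price: declared NOT NULL → not nullable.
- kind: CHECK does not forbid NULL (a CHECK constraint passes when its expression is NULL) → nullable.
- status: part of the PRIMARY KEY, which implies NOT NULL → not nullable.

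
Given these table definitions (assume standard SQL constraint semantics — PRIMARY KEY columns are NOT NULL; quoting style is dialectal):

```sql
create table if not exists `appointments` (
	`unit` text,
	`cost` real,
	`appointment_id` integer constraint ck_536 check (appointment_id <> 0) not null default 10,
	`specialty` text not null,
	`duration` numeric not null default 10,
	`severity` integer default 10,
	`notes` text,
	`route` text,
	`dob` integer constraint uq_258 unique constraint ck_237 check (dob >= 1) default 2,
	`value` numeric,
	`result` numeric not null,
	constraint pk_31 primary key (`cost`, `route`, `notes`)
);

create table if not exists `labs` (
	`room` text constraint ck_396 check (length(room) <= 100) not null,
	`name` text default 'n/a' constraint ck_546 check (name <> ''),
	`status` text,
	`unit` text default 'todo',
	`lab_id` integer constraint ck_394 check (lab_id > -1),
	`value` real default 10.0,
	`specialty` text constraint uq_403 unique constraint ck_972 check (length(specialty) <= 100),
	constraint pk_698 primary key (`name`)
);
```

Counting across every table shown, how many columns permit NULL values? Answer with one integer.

appointments: 4 nullable (unit, severity, dob, value — PK (cost, route, notes) and explicit NOT NULL columns excluded).
labs: 5 nullable (status, unit, lab_id, value, specialty — PK (name) and explicit NOT NULL columns excluded).
Total: 4 + 5 = 9.

9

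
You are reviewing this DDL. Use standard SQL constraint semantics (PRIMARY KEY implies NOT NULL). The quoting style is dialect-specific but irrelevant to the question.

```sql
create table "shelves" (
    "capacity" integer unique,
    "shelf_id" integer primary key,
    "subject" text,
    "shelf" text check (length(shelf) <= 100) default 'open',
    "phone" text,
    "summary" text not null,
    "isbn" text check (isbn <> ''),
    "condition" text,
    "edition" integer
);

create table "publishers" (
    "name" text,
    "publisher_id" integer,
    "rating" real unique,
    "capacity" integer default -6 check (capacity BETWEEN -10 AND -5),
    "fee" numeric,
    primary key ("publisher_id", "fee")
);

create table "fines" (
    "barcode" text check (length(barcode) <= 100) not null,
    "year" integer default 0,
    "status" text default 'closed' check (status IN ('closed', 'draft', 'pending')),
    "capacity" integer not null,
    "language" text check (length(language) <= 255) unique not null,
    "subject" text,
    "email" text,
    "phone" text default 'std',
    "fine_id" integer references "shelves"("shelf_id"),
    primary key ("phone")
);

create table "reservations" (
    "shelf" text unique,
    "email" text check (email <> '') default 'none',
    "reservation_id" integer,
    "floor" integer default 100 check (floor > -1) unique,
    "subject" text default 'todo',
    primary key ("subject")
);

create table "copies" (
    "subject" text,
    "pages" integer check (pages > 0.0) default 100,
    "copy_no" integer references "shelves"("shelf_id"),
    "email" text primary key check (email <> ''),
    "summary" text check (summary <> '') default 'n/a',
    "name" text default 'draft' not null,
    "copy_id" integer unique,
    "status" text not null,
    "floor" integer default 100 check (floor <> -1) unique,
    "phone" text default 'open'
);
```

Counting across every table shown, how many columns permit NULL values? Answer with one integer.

shelves: 7 nullable (capacity, subject, shelf, phone, isbn, condition, edition — PK (shelf_id) and explicit NOT NULL columns excluded).
publishers: 3 nullable (name, rating, capacity — PK (publisher_id, fee) and explicit NOT NULL columns excluded).
fines: 5 nullable (year, status, subject, email, fine_id — PK (phone) and explicit NOT NULL columns excluded).
reservations: 4 nullable (shelf, email, reservation_id, floor — PK (subject) and explicit NOT NULL columns excluded).
copies: 7 nullable (subject, pages, copy_no, summary, copy_id, floor, phone — PK (email) and explicit NOT NULL columns excluded).
Total: 7 + 3 + 5 + 4 + 7 = 26.

26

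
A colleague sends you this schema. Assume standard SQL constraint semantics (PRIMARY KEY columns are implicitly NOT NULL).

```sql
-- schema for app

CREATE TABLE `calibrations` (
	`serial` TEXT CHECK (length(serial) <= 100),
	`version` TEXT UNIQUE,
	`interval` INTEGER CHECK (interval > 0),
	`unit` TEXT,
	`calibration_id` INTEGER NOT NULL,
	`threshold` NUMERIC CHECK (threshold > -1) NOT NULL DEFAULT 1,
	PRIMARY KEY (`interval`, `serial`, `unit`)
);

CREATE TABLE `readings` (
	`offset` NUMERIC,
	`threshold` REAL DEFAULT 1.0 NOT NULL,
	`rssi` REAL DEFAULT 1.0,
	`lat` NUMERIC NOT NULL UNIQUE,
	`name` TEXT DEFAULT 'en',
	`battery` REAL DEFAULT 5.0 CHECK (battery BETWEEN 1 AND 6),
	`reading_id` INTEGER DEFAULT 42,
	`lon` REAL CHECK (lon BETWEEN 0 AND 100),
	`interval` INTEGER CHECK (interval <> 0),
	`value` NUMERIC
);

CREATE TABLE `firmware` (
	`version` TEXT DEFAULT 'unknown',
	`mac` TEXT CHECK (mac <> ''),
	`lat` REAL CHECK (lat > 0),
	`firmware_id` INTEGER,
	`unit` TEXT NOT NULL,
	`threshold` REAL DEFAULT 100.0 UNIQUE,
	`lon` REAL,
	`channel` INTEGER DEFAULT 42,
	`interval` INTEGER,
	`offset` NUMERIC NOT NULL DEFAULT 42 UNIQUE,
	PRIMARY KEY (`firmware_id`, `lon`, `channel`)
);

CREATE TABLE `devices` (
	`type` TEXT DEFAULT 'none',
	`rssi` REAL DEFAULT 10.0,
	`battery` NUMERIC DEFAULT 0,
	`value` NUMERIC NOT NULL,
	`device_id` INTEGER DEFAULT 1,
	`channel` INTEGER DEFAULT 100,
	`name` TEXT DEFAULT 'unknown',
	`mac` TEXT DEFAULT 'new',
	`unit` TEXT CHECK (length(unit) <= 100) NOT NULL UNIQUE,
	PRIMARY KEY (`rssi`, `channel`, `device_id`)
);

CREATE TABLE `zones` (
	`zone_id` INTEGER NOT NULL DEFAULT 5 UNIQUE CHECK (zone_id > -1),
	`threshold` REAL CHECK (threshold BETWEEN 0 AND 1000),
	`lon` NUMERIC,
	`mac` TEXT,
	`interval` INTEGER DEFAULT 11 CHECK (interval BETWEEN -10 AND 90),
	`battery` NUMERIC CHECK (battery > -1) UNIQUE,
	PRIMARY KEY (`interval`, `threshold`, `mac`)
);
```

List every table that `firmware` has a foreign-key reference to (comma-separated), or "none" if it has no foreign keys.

No column in firmware has a REFERENCES clause.

none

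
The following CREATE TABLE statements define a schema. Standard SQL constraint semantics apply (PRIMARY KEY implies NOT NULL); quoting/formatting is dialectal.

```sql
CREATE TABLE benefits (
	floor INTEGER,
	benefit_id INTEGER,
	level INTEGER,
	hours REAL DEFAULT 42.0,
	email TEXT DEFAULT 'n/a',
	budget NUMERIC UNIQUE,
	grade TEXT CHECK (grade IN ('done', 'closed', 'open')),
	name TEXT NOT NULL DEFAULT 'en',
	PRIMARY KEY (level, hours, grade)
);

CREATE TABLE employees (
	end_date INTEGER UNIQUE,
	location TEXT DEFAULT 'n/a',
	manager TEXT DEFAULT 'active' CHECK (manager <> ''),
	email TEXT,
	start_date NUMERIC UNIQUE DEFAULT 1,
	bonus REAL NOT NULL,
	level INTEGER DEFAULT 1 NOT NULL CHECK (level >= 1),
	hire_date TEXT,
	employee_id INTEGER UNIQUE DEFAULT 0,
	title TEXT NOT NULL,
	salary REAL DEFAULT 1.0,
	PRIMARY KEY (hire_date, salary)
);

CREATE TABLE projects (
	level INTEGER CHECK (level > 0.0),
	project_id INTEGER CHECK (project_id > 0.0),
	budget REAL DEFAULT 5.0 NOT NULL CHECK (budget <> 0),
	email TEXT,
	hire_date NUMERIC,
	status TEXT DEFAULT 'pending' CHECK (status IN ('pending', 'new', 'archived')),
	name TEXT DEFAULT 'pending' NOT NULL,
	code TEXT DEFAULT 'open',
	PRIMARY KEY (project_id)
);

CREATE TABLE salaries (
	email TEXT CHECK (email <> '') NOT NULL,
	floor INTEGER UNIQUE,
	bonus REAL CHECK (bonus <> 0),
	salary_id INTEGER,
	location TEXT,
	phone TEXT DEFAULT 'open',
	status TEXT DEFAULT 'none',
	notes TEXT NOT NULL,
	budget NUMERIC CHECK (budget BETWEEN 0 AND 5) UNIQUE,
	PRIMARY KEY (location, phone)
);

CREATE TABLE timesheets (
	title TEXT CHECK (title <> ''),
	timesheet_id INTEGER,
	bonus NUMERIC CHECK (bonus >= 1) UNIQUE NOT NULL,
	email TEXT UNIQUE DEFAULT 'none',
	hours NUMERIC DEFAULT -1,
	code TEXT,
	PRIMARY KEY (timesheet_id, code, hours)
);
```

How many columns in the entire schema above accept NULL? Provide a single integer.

benefits: 4 nullable (floor, benefit_id, email, budget — PK (level, hours, grade) and explicit NOT NULL columns excluded).
employees: 6 nullable (end_date, location, manager, email, start_date, employee_id — PK (hire_date, salary) and explicit NOT NULL columns excluded).
projects: 5 nullable (level, email, hire_date, status, code — PK (project_id) and explicit NOT NULL columns excluded).
salaries: 5 nullable (floor, bonus, salary_id, status, budget — PK (location, phone) and explicit NOT NULL columns excluded).
timesheets: 2 nullable (title, email — PK (timesheet_id, code, hours) and explicit NOT NULL columns excluded).
Total: 4 + 6 + 5 + 5 + 2 = 22.

22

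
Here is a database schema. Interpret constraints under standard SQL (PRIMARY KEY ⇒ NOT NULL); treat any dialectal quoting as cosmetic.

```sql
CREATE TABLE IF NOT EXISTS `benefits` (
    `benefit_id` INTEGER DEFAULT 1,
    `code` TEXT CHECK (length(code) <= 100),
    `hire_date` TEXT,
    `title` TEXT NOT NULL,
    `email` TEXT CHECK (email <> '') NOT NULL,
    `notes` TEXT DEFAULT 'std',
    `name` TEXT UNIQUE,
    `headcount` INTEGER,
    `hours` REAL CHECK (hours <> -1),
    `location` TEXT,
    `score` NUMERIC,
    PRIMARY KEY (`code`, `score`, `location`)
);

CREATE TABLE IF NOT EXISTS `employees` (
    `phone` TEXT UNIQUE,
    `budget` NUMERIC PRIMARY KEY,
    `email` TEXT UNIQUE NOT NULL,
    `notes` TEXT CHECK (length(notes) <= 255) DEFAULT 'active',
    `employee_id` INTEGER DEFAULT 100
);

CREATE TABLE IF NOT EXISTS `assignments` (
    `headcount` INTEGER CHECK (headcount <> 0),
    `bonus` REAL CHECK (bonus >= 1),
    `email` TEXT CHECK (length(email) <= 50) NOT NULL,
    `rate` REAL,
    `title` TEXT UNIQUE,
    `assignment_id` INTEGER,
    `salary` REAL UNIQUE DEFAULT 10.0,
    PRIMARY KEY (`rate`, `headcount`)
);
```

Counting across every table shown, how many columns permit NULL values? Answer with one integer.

benefits: 6 nullable (benefit_id, hire_date, notes, name, headcount, hours — PK (code, score, location) and explicit NOT NULL columns excluded).
employees: 3 nullable (phone, notes, employee_id — PK (budget) and explicit NOT NULL columns excluded).
assignments: 4 nullable (bonus, title, assignment_id, salary — PK (rate, headcount) and explicit NOT NULL columns excluded).
Total: 6 + 3 + 4 = 13.

13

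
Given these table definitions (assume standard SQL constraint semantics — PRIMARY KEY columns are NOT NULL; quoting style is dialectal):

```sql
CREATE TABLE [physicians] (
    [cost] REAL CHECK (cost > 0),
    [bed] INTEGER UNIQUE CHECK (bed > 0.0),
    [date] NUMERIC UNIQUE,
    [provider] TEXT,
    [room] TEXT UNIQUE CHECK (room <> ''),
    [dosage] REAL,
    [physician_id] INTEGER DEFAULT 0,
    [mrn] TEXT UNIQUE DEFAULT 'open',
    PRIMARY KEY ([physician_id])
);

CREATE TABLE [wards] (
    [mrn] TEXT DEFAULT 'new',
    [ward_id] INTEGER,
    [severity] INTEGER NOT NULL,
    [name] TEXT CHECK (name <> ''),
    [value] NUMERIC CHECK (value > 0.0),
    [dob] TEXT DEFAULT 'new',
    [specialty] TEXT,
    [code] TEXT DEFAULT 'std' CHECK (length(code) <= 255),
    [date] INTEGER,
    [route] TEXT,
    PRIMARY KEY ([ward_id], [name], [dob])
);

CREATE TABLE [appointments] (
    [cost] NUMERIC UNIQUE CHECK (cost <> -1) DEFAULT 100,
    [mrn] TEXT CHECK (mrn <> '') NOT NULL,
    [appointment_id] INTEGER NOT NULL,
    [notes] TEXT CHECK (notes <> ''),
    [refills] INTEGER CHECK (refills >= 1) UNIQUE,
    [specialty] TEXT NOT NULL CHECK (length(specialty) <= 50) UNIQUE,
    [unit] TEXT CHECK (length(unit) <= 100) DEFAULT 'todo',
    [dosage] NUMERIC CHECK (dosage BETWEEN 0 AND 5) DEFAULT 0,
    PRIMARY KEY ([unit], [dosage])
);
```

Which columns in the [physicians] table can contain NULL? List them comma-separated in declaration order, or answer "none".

- cost: CHECK does not forbid NULL (a CHECK constraint passes when its expression is NULL) → nullable.
- bed: CHECK does not forbid NULL (a CHECK constraint passes when its expression is NULL) → nullable.
- date: UNIQUE does not imply NOT NULL → nullable.
- provider: no NOT NULL constraint applies → nullable.
- room: CHECK does not forbid NULL (a CHECK constraint passes when its expression is NULL) → nullable.
- dosage: no NOT NULL constraint applies → nullable.
- physician_id: part of the PRIMARY KEY, which implies NOT NULL → not nullable.
- mrn: UNIQUE does not imply NOT NULL → nullable.

cost, bed, date, provider, room, dosage, mrn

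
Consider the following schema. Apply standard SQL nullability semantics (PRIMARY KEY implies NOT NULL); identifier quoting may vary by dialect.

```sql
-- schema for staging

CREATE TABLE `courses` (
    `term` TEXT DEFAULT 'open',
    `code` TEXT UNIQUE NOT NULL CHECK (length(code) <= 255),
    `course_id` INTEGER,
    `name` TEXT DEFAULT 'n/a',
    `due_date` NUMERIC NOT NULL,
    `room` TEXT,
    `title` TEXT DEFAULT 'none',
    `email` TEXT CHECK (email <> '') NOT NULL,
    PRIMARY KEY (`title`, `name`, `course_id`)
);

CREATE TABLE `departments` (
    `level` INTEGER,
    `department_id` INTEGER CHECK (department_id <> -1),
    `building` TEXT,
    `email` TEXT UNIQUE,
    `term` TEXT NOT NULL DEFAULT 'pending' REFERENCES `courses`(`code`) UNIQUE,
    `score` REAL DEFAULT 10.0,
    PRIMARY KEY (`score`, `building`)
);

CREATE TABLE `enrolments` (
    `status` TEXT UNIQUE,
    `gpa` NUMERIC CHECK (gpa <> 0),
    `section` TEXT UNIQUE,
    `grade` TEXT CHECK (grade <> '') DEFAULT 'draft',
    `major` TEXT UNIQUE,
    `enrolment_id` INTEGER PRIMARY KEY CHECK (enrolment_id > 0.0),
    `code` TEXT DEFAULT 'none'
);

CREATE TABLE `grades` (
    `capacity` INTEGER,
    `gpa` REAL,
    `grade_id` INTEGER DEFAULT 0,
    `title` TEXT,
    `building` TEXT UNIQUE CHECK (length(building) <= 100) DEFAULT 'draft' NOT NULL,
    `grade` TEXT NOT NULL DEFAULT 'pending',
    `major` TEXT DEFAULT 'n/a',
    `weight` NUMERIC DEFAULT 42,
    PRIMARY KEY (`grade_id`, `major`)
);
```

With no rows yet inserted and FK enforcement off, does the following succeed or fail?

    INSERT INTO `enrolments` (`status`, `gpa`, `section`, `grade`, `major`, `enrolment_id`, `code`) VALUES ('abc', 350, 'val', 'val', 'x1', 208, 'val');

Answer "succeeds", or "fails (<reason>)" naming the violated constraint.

succeeds

NOT NULL columns: enrolment_id is supplied.
CHECK constraints: 350 satisfies (gpa <> 0); 'val' satisfies (grade <> ''); 208 satisfies (enrolment_id > 0.0).
No constraint is violated.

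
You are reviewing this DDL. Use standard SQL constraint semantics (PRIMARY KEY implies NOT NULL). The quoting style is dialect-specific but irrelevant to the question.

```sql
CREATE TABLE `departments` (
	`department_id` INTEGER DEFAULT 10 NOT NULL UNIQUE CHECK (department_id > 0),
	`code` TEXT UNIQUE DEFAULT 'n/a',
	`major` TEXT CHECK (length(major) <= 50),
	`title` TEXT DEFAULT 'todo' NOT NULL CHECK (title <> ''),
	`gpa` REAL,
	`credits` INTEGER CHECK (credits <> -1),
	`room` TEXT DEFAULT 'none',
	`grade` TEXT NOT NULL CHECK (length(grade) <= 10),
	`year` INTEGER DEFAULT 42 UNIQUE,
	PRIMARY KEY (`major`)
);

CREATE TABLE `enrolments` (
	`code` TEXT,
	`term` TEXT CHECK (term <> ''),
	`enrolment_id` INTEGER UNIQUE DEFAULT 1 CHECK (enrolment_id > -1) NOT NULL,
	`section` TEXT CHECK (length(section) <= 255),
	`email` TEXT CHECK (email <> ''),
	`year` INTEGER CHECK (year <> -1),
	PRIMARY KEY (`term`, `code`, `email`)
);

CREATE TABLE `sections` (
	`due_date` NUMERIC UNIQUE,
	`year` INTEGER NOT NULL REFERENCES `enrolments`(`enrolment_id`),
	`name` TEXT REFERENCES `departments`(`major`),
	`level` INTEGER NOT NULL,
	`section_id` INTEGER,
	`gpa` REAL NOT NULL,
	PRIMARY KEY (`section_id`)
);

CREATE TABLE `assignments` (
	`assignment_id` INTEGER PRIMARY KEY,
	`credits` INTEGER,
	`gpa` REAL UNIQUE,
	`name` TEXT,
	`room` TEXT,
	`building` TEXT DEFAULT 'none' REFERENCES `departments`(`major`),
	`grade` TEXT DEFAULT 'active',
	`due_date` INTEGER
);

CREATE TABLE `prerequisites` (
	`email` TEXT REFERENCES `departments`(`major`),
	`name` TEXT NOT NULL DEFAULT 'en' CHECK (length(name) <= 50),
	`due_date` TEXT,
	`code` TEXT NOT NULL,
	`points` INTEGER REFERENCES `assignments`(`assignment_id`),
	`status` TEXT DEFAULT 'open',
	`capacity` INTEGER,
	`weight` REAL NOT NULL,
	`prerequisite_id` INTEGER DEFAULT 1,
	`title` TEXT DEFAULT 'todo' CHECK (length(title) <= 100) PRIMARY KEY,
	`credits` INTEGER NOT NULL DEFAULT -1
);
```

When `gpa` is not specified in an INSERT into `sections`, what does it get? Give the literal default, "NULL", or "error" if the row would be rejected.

error

gpa has no DEFAULT clause.
Omitting it would insert NULL, but it is declared NOT NULL, so the INSERT fails.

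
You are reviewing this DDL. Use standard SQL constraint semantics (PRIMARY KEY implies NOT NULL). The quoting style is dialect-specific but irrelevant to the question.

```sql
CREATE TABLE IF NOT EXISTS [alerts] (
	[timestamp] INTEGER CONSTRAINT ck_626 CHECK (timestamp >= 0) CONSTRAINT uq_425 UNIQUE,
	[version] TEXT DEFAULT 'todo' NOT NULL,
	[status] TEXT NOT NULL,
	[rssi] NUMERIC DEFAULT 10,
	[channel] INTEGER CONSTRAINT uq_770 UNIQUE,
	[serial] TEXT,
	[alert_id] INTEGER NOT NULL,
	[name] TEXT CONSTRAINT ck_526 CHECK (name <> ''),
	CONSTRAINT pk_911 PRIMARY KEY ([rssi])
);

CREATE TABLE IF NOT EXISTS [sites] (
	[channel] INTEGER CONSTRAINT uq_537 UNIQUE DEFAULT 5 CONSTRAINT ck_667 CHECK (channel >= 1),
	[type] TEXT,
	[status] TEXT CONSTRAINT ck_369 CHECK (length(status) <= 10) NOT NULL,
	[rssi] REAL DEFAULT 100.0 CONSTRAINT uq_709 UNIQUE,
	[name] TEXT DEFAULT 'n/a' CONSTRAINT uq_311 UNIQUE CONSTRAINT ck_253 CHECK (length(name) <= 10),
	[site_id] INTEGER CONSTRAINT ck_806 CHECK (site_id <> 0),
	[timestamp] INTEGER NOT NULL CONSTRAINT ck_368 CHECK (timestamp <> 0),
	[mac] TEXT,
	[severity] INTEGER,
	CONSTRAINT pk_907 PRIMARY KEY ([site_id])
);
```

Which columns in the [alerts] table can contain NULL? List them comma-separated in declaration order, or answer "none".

- timestamp: CHECK does not forbid NULL (a CHECK constraint passes when its expression is NULL) → nullable.
- version: declared NOT NULL → not nullable.
- status: declared NOT NULL → not nullable.
- rssi: part of the PRIMARY KEY, which implies NOT NULL → not nullable.
- channel: UNIQUE does not imply NOT NULL → nullable.
- serial: no NOT NULL constraint applies → nullable.
- alert_id: declared NOT NULL → not nullable.
- name: CHECK does not forbid NULL (a CHECK constraint passes when its expression is NULL) → nullable.

timestamp, channel, serial, name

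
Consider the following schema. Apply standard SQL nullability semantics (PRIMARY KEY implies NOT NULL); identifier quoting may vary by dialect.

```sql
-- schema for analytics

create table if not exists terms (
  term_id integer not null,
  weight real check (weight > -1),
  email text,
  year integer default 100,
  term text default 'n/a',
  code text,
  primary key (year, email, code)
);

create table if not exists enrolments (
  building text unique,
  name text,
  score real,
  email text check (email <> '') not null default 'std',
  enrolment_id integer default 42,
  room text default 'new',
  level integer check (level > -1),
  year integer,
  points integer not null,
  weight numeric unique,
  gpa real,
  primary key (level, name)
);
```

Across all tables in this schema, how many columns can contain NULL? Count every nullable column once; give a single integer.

9

terms: 2 nullable (weight, term — PK (year, email, code) and explicit NOT NULL columns excluded).
enrolments: 7 nullable (building, score, enrolment_id, room, year, weight, gpa — PK (level, name) and explicit NOT NULL columns excluded).
Total: 2 + 7 = 9.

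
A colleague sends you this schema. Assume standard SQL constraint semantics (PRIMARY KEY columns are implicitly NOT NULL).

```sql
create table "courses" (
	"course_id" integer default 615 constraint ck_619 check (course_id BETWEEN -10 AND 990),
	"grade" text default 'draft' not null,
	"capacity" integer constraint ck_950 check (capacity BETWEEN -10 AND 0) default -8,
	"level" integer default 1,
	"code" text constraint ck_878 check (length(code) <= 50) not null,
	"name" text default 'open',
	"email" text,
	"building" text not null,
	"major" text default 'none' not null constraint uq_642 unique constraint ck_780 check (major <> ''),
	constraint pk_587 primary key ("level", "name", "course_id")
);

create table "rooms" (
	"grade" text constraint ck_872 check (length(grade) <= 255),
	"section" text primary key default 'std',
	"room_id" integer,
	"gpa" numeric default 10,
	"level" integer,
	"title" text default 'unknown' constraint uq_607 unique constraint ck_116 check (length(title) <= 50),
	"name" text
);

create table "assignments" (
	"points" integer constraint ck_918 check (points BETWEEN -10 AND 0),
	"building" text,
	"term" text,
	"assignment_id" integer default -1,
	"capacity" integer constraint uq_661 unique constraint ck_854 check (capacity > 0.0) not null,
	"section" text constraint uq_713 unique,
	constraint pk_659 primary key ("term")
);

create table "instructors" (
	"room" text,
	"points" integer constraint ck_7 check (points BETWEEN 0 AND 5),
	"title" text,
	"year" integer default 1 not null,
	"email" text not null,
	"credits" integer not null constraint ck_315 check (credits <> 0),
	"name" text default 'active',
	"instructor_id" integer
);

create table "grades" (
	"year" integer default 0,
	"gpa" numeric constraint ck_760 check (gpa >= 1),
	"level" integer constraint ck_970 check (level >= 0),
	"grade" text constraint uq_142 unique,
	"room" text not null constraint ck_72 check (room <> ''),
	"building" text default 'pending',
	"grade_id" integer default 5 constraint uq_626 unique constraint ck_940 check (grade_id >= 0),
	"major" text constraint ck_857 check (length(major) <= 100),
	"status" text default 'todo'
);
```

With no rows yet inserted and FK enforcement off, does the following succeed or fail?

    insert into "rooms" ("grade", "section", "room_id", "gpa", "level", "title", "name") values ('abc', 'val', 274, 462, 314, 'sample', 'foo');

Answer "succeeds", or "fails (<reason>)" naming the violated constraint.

NOT NULL columns: section is supplied.
CHECK constraints: 'abc' satisfies (length(grade) <= 255); 'sample' satisfies (length(title) <= 50).
No constraint is violated.

succeeds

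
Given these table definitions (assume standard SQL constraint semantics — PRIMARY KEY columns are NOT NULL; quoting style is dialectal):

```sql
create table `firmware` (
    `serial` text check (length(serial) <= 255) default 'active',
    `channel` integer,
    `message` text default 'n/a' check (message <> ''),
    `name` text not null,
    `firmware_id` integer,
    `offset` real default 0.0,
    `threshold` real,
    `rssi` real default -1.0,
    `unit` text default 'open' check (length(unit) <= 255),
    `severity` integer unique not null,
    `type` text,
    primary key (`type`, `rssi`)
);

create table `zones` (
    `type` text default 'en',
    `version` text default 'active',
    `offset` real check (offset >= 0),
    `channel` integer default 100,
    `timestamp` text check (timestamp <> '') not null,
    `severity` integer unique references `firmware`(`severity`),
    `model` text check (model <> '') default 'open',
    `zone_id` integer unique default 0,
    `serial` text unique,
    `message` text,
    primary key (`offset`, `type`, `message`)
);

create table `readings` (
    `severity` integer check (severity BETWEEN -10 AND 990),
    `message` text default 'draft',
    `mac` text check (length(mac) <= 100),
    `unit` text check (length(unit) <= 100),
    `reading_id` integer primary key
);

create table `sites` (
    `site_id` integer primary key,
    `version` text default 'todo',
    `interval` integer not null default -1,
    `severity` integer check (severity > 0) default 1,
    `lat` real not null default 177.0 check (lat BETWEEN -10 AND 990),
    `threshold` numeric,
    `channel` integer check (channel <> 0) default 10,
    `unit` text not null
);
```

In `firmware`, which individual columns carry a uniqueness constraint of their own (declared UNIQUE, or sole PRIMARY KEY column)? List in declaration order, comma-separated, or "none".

- serial: no UNIQUE or single-column PK constraint.
- channel: no UNIQUE or single-column PK constraint.
- message: no UNIQUE or single-column PK constraint.
- name: no UNIQUE or single-column PK constraint.
- firmware_id: no UNIQUE or single-column PK constraint.
- offset: no UNIQUE or single-column PK constraint.
- threshold: no UNIQUE or single-column PK constraint.
- rssi: part of a composite PRIMARY KEY — only the tuple is unique, not this column on its own.
- unit: no UNIQUE or single-column PK constraint.
- severity: declared UNIQUE → unique.
- type: part of a composite PRIMARY KEY — only the tuple is unique, not this column on its own.

severity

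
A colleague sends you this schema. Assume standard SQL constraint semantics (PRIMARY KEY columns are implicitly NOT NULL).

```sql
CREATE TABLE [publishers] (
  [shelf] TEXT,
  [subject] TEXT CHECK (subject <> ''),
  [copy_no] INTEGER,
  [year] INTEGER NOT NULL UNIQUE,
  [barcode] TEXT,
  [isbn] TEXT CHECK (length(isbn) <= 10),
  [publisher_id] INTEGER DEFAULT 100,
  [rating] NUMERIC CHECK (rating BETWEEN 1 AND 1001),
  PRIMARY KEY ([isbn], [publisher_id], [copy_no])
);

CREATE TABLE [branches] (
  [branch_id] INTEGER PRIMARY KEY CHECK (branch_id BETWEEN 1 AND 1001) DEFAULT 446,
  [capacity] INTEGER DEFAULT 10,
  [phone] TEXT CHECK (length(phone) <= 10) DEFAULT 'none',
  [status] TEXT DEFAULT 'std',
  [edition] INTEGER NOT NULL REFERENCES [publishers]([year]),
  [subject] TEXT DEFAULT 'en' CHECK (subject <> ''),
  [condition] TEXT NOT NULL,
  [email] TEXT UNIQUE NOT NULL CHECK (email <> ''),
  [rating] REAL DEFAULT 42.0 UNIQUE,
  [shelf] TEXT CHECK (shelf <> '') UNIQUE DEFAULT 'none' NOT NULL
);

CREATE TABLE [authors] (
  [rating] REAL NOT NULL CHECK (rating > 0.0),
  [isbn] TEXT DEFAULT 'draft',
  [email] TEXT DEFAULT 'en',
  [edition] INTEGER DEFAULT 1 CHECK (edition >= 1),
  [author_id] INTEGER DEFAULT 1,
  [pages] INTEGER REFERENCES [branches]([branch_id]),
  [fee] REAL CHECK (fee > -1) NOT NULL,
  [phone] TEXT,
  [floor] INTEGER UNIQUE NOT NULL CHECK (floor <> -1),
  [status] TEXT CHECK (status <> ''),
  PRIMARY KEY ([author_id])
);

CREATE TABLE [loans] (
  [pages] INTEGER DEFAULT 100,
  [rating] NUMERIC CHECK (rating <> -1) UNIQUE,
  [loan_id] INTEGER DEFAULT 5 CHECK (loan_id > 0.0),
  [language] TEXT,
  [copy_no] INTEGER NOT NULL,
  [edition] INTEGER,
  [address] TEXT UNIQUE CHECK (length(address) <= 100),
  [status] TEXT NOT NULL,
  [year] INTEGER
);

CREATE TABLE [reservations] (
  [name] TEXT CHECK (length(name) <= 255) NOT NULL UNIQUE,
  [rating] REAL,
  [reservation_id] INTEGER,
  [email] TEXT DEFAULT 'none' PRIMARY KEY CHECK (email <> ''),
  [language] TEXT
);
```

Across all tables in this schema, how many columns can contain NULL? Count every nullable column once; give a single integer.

publishers: 4 nullable (shelf, subject, barcode, rating — PK (isbn, publisher_id, copy_no) and explicit NOT NULL columns excluded).
branches: 5 nullable (capacity, phone, status, subject, rating — PK (branch_id) and explicit NOT NULL columns excluded).
authors: 6 nullable (isbn, email, edition, pages, phone, status — PK (author_id) and explicit NOT NULL columns excluded).
loans: 7 nullable (pages, rating, loan_id, language, edition, address, year — PK none and explicit NOT NULL columns excluded).
reservations: 3 nullable (rating, reservation_id, language — PK (email) and explicit NOT NULL columns excluded).
Total: 4 + 5 + 6 + 7 + 3 = 25.

25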